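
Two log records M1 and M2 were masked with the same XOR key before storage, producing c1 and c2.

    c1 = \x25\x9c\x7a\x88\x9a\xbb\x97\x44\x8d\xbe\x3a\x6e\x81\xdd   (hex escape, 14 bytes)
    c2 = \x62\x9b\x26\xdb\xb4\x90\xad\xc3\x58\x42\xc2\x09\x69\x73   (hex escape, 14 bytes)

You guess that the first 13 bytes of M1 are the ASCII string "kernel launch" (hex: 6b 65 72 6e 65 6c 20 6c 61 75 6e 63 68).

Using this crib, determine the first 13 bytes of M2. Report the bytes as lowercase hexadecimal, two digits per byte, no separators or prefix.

First, c1 ⊕ c2 = (M1 ⊕ K) ⊕ (M2 ⊕ K) = M1 ⊕ M2, so the key drops out. Then M2 = (M1 ⊕ M2) ⊕ M1 over the first 13 bytes.
byte 0: (25 ⊕ 62) ⊕ 6b = 47 ⊕ 6b = 2c
byte 1: (9c ⊕ 9b) ⊕ 65 = 07 ⊕ 65 = 62
byte 2: (7a ⊕ 26) ⊕ 72 = 5c ⊕ 72 = 2e
byte 3: (88 ⊕ db) ⊕ 6e = 53 ⊕ 6e = 3d
byte 4: (9a ⊕ b4) ⊕ 65 = 2e ⊕ 65 = 4b
byte 5: (bb ⊕ 90) ⊕ 6c = 2b ⊕ 6c = 47
byte 6: (97 ⊕ ad) ⊕ 20 = 3a ⊕ 20 = 1a
byte 7: (44 ⊕ c3) ⊕ 6c = 87 ⊕ 6c = eb
byte 8: (8d ⊕ 58) ⊕ 61 = d5 ⊕ 61 = b4
byte 9: (be ⊕ 42) ⊕ 75 = fc ⊕ 75 = 89
byte 10: (3a ⊕ c2) ⊕ 6e = f8 ⊕ 6e = 96
byte 11: (6e ⊕ 09) ⊕ 63 = 67 ⊕ 63 = 04
byte 12: (81 ⊕ 69) ⊕ 68 = e8 ⊕ 68 = 80

2c622e3d4b471aebb489960480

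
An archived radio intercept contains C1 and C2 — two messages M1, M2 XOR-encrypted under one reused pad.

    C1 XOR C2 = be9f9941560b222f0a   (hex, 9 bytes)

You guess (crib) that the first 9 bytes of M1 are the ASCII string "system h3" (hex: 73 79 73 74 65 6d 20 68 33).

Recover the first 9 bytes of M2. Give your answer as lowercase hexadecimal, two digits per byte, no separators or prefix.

cde6ea353366024739

Since C1 ⊕ C2 = M1 ⊕ M2, XORing with the guessed M1 bytes yields the corresponding M2 bytes: M2 = (C1 ⊕ C2) ⊕ M1.
byte 0: be XOR 73 = cd
byte 1: 9f XOR 79 = e6
byte 2: 99 XOR 73 = ea
byte 3: 41 XOR 74 = 35
byte 4: 56 XOR 65 = 33
byte 5: 0b XOR 6d = 66
byte 6: 22 XOR 20 = 02
byte 7: 2f XOR 68 = 47
byte 8: 0a XOR 33 = 39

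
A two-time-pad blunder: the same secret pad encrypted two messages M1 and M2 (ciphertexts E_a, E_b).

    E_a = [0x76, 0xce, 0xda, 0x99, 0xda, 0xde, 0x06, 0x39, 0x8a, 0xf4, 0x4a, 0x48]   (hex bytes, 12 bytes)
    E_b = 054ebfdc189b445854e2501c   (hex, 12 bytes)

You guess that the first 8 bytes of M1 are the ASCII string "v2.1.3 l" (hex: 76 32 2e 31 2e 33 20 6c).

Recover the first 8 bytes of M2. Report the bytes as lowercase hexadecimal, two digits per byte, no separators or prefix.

First, E_a ⊕ E_b = (M1 ⊕ K) ⊕ (M2 ⊕ K) = M1 ⊕ M2, so the key drops out. Then M2 = (M1 ⊕ M2) ⊕ M1 over the first 8 bytes.
byte 0: (76 xor 05) xor 76 = 73 xor 76 = 05
byte 1: (ce xor 4e) xor 32 = 80 xor 32 = b2
byte 2: (da xor bf) xor 2e = 65 xor 2e = 4b
byte 3: (99 xor dc) xor 31 = 45 xor 31 = 74
byte 4: (da xor 18) xor 2e = c2 xor 2e = ec
byte 5: (de xor 9b) xor 33 = 45 xor 33 = 76
byte 6: (06 xor 44) xor 20 = 42 xor 20 = 62
byte 7: (39 xor 58) xor 6c = 61 xor 6c = 0d

05b24b74ec76620d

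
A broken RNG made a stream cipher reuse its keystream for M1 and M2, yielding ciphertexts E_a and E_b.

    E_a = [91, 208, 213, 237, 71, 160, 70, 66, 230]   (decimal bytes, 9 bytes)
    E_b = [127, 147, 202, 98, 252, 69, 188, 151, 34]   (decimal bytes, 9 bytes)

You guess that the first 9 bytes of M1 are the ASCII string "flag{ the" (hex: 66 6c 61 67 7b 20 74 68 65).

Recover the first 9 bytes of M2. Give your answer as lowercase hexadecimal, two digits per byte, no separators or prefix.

422f7ee8c0c58ebda1

First, E_a ⊕ E_b = (M1 ⊕ K) ⊕ (M2 ⊕ K) = M1 ⊕ M2, so the key drops out. Then M2 = (M1 ⊕ M2) ⊕ M1 over the first 9 bytes.
byte 0: (5b xor 7f) xor 66 = 24 xor 66 = 42
byte 1: (d0 xor 93) xor 6c = 43 xor 6c = 2f
byte 2: (d5 xor ca) xor 61 = 1f xor 61 = 7e
byte 3: (ed xor 62) xor 67 = 8f xor 67 = e8
byte 4: (47 xor fc) xor 7b = bb xor 7b = c0
byte 5: (a0 xor 45) xor 20 = e5 xor 20 = c5
byte 6: (46 xor bc) xor 74 = fa xor 74 = 8e
byte 7: (42 xor 97) xor 68 = d5 xor 68 = bd
byte 8: (e6 xor 22) xor 65 = c4 xor 65 = a1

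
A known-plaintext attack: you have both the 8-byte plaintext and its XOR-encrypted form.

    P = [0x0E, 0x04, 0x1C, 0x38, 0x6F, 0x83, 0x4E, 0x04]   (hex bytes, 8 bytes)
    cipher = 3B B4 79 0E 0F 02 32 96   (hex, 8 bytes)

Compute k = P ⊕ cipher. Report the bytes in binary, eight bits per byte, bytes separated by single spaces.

Since cipher = P ⊕ k, XORing both sides with P gives k = P ⊕ cipher.
0e XOR 3b = 35
04 XOR b4 = b0
1c XOR 79 = 65
38 XOR 0e = 36
6f XOR 0f = 60
83 XOR 02 = 81
4e XOR 32 = 7c
04 XOR 96 = 92

00110101 10110000 01100101 00110110 01100000 10000001 01111100 10010010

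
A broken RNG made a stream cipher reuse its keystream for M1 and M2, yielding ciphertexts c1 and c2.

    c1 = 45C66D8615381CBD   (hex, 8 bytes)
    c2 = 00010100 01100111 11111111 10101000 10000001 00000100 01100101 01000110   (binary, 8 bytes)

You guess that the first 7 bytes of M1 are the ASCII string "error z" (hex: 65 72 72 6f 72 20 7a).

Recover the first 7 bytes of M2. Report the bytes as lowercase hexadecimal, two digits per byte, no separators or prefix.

First, c1 ⊕ c2 = (M1 ⊕ K) ⊕ (M2 ⊕ K) = M1 ⊕ M2, so the key drops out. Then M2 = (M1 ⊕ M2) ⊕ M1 over the first 7 bytes.
byte 0: (45 xor 14) xor 65 = 51 xor 65 = 34
byte 1: (c6 xor 67) xor 72 = a1 xor 72 = d3
byte 2: (6d xor ff) xor 72 = 92 xor 72 = e0
byte 3: (86 xor a8) xor 6f = 2e xor 6f = 41
byte 4: (15 xor 81) xor 72 = 94 xor 72 = e6
byte 5: (38 xor 04) xor 20 = 3c xor 20 = 1c
byte 6: (1c xor 65) xor 7a = 79 xor 7a = 03

34d3e041e61c03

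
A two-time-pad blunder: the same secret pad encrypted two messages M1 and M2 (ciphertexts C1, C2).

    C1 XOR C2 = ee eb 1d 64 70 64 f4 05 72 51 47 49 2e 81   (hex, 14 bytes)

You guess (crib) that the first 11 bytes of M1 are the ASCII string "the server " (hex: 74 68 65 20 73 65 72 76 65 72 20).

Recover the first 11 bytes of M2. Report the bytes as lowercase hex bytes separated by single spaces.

Since C1 ⊕ C2 = M1 ⊕ M2, XORing with the guessed M1 bytes yields the corresponding M2 bytes: M2 = (C1 ⊕ C2) ⊕ M1.
byte 0: ee XOR 74 = 9a
byte 1: eb XOR 68 = 83
byte 2: 1d XOR 65 = 78
byte 3: 64 XOR 20 = 44
byte 4: 70 XOR 73 = 03
byte 5: 64 XOR 65 = 01
byte 6: f4 XOR 72 = 86
byte 7: 05 XOR 76 = 73
byte 8: 72 XOR 65 = 17
byte 9: 51 XOR 72 = 23
byte 10: 47 XOR 20 = 67

9a 83 78 44 03 01 86 73 17 23 67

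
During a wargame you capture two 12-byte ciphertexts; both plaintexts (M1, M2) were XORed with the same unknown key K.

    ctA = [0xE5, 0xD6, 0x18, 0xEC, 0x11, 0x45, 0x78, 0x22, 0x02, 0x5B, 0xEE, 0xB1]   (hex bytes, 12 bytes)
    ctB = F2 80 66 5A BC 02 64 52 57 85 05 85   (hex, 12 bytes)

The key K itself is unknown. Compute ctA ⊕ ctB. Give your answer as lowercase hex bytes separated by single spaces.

17 56 7e b6 ad 47 1c 70 55 de eb 34

ctA ⊕ ctB = (M1 ⊕ K) ⊕ (M2 ⊕ K) = M1 ⊕ M2 — the shared key cancels under XOR.
e5 ⊕ f2 = 17
d6 ⊕ 80 = 56
18 ⊕ 66 = 7e
ec ⊕ 5a = b6
11 ⊕ bc = ad
45 ⊕ 02 = 47
78 ⊕ 64 = 1c
22 ⊕ 52 = 70
02 ⊕ 57 = 55
5b ⊕ 85 = de
ee ⊕ 05 = eb
b1 ⊕ 85 = 34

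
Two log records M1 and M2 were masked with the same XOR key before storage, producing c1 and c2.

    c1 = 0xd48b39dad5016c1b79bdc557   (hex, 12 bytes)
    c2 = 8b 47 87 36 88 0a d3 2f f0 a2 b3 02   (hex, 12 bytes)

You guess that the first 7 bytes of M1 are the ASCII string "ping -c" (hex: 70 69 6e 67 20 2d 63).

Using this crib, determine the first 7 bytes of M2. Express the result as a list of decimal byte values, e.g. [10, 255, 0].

First, c1 ⊕ c2 = (M1 ⊕ K) ⊕ (M2 ⊕ K) = M1 ⊕ M2, so the key drops out. Then M2 = (M1 ⊕ M2) ⊕ M1 over the first 7 bytes.
byte 0: (d4 XOR 8b) XOR 70 = 5f XOR 70 = 2f
byte 1: (8b XOR 47) XOR 69 = cc XOR 69 = a5
byte 2: (39 XOR 87) XOR 6e = be XOR 6e = d0
byte 3: (da XOR 36) XOR 67 = ec XOR 67 = 8b
byte 4: (d5 XOR 88) XOR 20 = 5d XOR 20 = 7d
byte 5: (01 XOR 0a) XOR 2d = 0b XOR 2d = 26
byte 6: (6c XOR d3) XOR 63 = bf XOR 63 = dc

[47, 165, 208, 139, 125, 38, 220]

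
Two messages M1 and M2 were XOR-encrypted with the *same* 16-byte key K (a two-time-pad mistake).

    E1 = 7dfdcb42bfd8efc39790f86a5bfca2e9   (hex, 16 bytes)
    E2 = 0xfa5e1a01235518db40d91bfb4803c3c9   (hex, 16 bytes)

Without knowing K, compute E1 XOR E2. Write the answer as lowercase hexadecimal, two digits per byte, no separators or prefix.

87a3d1439c8df718d749e39113ff6120

E1 ⊕ E2 = (M1 ⊕ K) ⊕ (M2 ⊕ K) = M1 ⊕ M2 — the shared key cancels under XOR.
byte 0: 7d XOR fa = 87
byte 1: fd XOR 5e = a3
byte 2: cb XOR 1a = d1
byte 3: 42 XOR 01 = 43
byte 4: bf XOR 23 = 9c
byte 5: d8 XOR 55 = 8d
byte 6: ef XOR 18 = f7
byte 7: c3 XOR db = 18
byte 8: 97 XOR 40 = d7
byte 9: 90 XOR d9 = 49
byte 10: f8 XOR 1b = e3
byte 11: 6a XOR fb = 91
byte 12: 5b XOR 48 = 13
byte 13: fc XOR 03 = ff
byte 14: a2 XOR c3 = 61
byte 15: e9 XOR c9 = 20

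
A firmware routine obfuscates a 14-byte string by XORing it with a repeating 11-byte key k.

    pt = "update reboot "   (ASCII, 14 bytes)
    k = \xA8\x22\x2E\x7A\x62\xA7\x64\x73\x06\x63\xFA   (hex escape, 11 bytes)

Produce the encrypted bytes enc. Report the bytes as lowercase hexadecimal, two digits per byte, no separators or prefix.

The 11-byte key repeats, so the effective keystream is a8 22 2e 7a 62 a7 64 73 06 63 fa a8 22 2e.
byte 0: 117 ^ 168 = 221
byte 1: 112 ^  34 =  82
byte 2: 100 ^  46 =  74
byte 3:  97 ^ 122 =  27
byte 4: 116 ^  98 =  22
byte 5: 101 ^ 167 = 194
byte 6:  32 ^ 100 =  68
byte 7: 114 ^ 115 =   1
byte 8: 101 ^   6 =  99
byte 9:  98 ^  99 =   1
byte 10: 111 ^ 250 = 149
byte 11: 111 ^ 168 = 199
byte 12: 116 ^  34 =  86
byte 13:  32 ^  46 =  14

dd524a1b16c24401630195c7560e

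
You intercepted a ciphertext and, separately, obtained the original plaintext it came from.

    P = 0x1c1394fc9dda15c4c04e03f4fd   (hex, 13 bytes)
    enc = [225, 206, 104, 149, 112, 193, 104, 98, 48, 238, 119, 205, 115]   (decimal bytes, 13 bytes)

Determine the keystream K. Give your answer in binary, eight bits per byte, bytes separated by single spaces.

11111101 11011101 11111100 01101001 11101101 00011011 01111101 10100110 11110000 10100000 01110100 00111001 10001110

Since enc = P ⊕ K, XORing both sides with P gives K = P ⊕ enc.
1c XOR e1 = fd
13 XOR ce = dd
94 XOR 68 = fc
fc XOR 95 = 69
9d XOR 70 = ed
da XOR c1 = 1b
15 XOR 68 = 7d
c4 XOR 62 = a6
c0 XOR 30 = f0
4e XOR ee = a0
03 XOR 77 = 74
f4 XOR cd = 39
fd XOR 73 = 8e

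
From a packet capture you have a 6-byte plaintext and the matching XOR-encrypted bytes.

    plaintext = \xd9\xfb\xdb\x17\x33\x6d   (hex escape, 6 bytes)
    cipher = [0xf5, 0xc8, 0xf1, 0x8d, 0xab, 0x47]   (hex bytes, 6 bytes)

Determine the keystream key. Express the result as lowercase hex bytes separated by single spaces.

2c 33 2a 9a 98 2a

Since cipher = plaintext ⊕ key, XORing both sides with plaintext gives key = plaintext ⊕ cipher.
byte 0: 11011001 ^ 11110101 = 00101100
byte 1: 11111011 ^ 11001000 = 00110011
byte 2: 11011011 ^ 11110001 = 00101010
byte 3: 00010111 ^ 10001101 = 10011010
byte 4: 00110011 ^ 10101011 = 10011000
byte 5: 01101101 ^ 01000111 = 00101010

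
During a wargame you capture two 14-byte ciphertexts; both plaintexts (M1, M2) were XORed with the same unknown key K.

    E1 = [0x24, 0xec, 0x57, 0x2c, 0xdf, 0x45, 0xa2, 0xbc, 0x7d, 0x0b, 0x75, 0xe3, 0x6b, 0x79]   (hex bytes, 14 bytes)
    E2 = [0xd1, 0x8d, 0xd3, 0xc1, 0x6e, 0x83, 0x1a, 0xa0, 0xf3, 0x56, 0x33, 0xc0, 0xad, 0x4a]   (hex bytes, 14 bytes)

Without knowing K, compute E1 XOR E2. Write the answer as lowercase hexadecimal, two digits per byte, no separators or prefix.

f56184edb1c6b81c8e5d4623c633

E1 ⊕ E2 = (M1 ⊕ K) ⊕ (M2 ⊕ K) = M1 ⊕ M2 — the shared key cancels under XOR.
 36 xor 209 = 245
236 xor 141 =  97
 87 xor 211 = 132
 44 xor 193 = 237
223 xor 110 = 177
 69 xor 131 = 198
162 xor  26 = 184
188 xor 160 =  28
125 xor 243 = 142
 11 xor  86 =  93
117 xor  51 =  70
227 xor 192 =  35
107 xor 173 = 198
121 xor  74 =  51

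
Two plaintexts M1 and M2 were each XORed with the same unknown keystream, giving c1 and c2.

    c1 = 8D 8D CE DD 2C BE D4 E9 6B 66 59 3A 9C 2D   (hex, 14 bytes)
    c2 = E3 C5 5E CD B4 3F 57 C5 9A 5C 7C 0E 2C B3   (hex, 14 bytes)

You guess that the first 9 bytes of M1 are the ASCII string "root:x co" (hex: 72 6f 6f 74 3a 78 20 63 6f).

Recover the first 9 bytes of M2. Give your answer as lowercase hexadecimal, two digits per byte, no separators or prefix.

1c27ff64a2f9a34f9e

First, c1 ⊕ c2 = (M1 ⊕ K) ⊕ (M2 ⊕ K) = M1 ⊕ M2, so the key drops out. Then M2 = (M1 ⊕ M2) ⊕ M1 over the first 9 bytes.
byte 0: (8d ⊕ e3) ⊕ 72 = 6e ⊕ 72 = 1c
byte 1: (8d ⊕ c5) ⊕ 6f = 48 ⊕ 6f = 27
byte 2: (ce ⊕ 5e) ⊕ 6f = 90 ⊕ 6f = ff
byte 3: (dd ⊕ cd) ⊕ 74 = 10 ⊕ 74 = 64
byte 4: (2c ⊕ b4) ⊕ 3a = 98 ⊕ 3a = a2
byte 5: (be ⊕ 3f) ⊕ 78 = 81 ⊕ 78 = f9
byte 6: (d4 ⊕ 57) ⊕ 20 = 83 ⊕ 20 = a3
byte 7: (e9 ⊕ c5) ⊕ 63 = 2c ⊕ 63 = 4f
byte 8: (6b ⊕ 9a) ⊕ 6f = f1 ⊕ 6f = 9e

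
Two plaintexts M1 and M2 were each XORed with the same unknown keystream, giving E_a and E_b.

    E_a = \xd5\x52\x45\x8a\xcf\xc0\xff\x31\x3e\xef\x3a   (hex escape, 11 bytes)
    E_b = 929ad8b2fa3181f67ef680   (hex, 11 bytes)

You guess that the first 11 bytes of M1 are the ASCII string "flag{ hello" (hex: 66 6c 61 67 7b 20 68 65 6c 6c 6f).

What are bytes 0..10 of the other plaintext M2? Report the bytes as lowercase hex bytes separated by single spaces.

First, E_a ⊕ E_b = (M1 ⊕ K) ⊕ (M2 ⊕ K) = M1 ⊕ M2, so the key drops out. Then M2 = (M1 ⊕ M2) ⊕ M1 over the first 11 bytes.
byte 0: (d5 ⊕ 92) ⊕ 66 = 47 ⊕ 66 = 21
byte 1: (52 ⊕ 9a) ⊕ 6c = c8 ⊕ 6c = a4
byte 2: (45 ⊕ d8) ⊕ 61 = 9d ⊕ 61 = fc
byte 3: (8a ⊕ b2) ⊕ 67 = 38 ⊕ 67 = 5f
byte 4: (cf ⊕ fa) ⊕ 7b = 35 ⊕ 7b = 4e
byte 5: (c0 ⊕ 31) ⊕ 20 = f1 ⊕ 20 = d1
byte 6: (ff ⊕ 81) ⊕ 68 = 7e ⊕ 68 = 16
byte 7: (31 ⊕ f6) ⊕ 65 = c7 ⊕ 65 = a2
byte 8: (3e ⊕ 7e) ⊕ 6c = 40 ⊕ 6c = 2c
byte 9: (ef ⊕ f6) ⊕ 6c = 19 ⊕ 6c = 75
byte 10: (3a ⊕ 80) ⊕ 6f = ba ⊕ 6f = d5

21 a4 fc 5f 4e d1 16 a2 2c 75 d5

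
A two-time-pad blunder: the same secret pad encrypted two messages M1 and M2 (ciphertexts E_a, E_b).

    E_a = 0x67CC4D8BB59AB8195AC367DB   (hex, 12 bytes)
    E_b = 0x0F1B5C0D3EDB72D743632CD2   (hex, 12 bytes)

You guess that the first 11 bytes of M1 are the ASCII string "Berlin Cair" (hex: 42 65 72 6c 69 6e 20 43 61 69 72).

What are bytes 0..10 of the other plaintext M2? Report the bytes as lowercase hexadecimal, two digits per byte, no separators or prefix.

2ab263eae22fea8d78c939

First, E_a ⊕ E_b = (M1 ⊕ K) ⊕ (M2 ⊕ K) = M1 ⊕ M2, so the key drops out. Then M2 = (M1 ⊕ M2) ⊕ M1 over the first 11 bytes.
byte 0: (67 XOR 0f) XOR 42 = 68 XOR 42 = 2a
byte 1: (cc XOR 1b) XOR 65 = d7 XOR 65 = b2
byte 2: (4d XOR 5c) XOR 72 = 11 XOR 72 = 63
byte 3: (8b XOR 0d) XOR 6c = 86 XOR 6c = ea
byte 4: (b5 XOR 3e) XOR 69 = 8b XOR 69 = e2
byte 5: (9a XOR db) XOR 6e = 41 XOR 6e = 2f
byte 6: (b8 XOR 72) XOR 20 = ca XOR 20 = ea
byte 7: (19 XOR d7) XOR 43 = ce XOR 43 = 8d
byte 8: (5a XOR 43) XOR 61 = 19 XOR 61 = 78
byte 9: (c3 XOR 63) XOR 69 = a0 XOR 69 = c9
byte 10: (67 XOR 2c) XOR 72 = 4b XOR 72 = 39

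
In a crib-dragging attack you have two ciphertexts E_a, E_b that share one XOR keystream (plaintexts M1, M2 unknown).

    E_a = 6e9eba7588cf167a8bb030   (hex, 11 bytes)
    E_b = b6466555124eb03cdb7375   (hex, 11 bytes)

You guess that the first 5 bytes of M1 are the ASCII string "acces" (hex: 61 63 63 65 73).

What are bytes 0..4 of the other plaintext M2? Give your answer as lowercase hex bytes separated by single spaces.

First, E_a ⊕ E_b = (M1 ⊕ K) ⊕ (M2 ⊕ K) = M1 ⊕ M2, so the key drops out. Then M2 = (M1 ⊕ M2) ⊕ M1 over the first 5 bytes.
byte 0: (6e ^ b6) ^ 61 = d8 ^ 61 = b9
byte 1: (9e ^ 46) ^ 63 = d8 ^ 63 = bb
byte 2: (ba ^ 65) ^ 63 = df ^ 63 = bc
byte 3: (75 ^ 55) ^ 65 = 20 ^ 65 = 45
byte 4: (88 ^ 12) ^ 73 = 9a ^ 73 = e9

b9 bb bc 45 e9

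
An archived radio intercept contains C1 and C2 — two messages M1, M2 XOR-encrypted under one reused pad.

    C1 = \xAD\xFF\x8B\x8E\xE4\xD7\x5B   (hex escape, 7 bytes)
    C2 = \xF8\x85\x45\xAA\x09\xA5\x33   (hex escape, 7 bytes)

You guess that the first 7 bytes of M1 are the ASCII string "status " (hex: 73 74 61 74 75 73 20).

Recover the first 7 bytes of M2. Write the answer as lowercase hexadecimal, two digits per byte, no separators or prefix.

260eaf50980148

First, C1 ⊕ C2 = (M1 ⊕ K) ⊕ (M2 ⊕ K) = M1 ⊕ M2, so the key drops out. Then M2 = (M1 ⊕ M2) ⊕ M1 over the first 7 bytes.
byte 0: (ad XOR f8) XOR 73 = 55 XOR 73 = 26
byte 1: (ff XOR 85) XOR 74 = 7a XOR 74 = 0e
byte 2: (8b XOR 45) XOR 61 = ce XOR 61 = af
byte 3: (8e XOR aa) XOR 74 = 24 XOR 74 = 50
byte 4: (e4 XOR 09) XOR 75 = ed XOR 75 = 98
byte 5: (d7 XOR a5) XOR 73 = 72 XOR 73 = 01
byte 6: (5b XOR 33) XOR 20 = 68 XOR 20 = 48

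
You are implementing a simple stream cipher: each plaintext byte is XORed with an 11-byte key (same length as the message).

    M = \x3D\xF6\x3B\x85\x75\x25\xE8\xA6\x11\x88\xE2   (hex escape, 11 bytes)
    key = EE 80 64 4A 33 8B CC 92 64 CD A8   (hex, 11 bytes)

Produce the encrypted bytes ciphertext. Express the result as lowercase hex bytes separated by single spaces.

XOR is its own inverse, so applying the key byte-wise gives the result directly.
3d xor ee = d3
f6 xor 80 = 76
3b xor 64 = 5f
85 xor 4a = cf
75 xor 33 = 46
25 xor 8b = ae
e8 xor cc = 24
a6 xor 92 = 34
11 xor 64 = 75
88 xor cd = 45
e2 xor a8 = 4a

d3 76 5f cf 46 ae 24 34 75 45 4a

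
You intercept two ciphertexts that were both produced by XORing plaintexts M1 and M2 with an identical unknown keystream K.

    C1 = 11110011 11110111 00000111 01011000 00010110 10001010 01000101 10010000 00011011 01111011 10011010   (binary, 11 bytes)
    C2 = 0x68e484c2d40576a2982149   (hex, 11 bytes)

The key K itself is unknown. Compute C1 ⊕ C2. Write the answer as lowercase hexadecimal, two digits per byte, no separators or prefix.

C1 ⊕ C2 = (M1 ⊕ K) ⊕ (M2 ⊕ K) = M1 ⊕ M2 — the shared key cancels under XOR.
byte 0: f3 ⊕ 68 = 9b
byte 1: f7 ⊕ e4 = 13
byte 2: 07 ⊕ 84 = 83
byte 3: 58 ⊕ c2 = 9a
byte 4: 16 ⊕ d4 = c2
byte 5: 8a ⊕ 05 = 8f
byte 6: 45 ⊕ 76 = 33
byte 7: 90 ⊕ a2 = 32
byte 8: 1b ⊕ 98 = 83
byte 9: 7b ⊕ 21 = 5a
byte 10: 9a ⊕ 49 = d3

9b13839ac28f3332835ad3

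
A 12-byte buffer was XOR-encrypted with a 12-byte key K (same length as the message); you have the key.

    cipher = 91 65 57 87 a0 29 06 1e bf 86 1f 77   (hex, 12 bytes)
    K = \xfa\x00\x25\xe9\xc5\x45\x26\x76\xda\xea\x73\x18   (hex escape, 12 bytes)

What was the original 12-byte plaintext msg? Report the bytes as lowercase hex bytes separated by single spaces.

6b 65 72 6e 65 6c 20 68 65 6c 6c 6f

byte 0: 91 ^ fa = 6b
byte 1: 65 ^ 00 = 65
byte 2: 57 ^ 25 = 72
byte 3: 87 ^ e9 = 6e
byte 4: a0 ^ c5 = 65
byte 5: 29 ^ 45 = 6c
byte 6: 06 ^ 26 = 20
byte 7: 1e ^ 76 = 68
byte 8: bf ^ da = 65
byte 9: 86 ^ ea = 6c
byte 10: 1f ^ 73 = 6c
byte 11: 77 ^ 18 = 6f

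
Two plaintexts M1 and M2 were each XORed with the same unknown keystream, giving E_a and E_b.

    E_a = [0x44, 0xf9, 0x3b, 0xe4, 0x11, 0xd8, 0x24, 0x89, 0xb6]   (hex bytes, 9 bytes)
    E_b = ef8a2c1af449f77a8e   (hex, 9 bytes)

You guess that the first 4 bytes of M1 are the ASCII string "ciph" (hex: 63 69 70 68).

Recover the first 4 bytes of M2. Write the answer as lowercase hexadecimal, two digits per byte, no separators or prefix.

First, E_a ⊕ E_b = (M1 ⊕ K) ⊕ (M2 ⊕ K) = M1 ⊕ M2, so the key drops out. Then M2 = (M1 ⊕ M2) ⊕ M1 over the first 4 bytes.
byte 0: (44 ^ ef) ^ 63 = ab ^ 63 = c8
byte 1: (f9 ^ 8a) ^ 69 = 73 ^ 69 = 1a
byte 2: (3b ^ 2c) ^ 70 = 17 ^ 70 = 67
byte 3: (e4 ^ 1a) ^ 68 = fe ^ 68 = 96

c81a6796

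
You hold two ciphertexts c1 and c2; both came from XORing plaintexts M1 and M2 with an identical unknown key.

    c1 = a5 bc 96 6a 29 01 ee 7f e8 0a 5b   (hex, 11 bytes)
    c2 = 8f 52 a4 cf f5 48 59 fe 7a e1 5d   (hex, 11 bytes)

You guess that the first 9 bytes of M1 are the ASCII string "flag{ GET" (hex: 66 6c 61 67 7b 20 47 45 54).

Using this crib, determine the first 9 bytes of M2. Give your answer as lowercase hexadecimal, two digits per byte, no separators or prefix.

4c8253c2a769f0c4c6

First, c1 ⊕ c2 = (M1 ⊕ K) ⊕ (M2 ⊕ K) = M1 ⊕ M2, so the key drops out. Then M2 = (M1 ⊕ M2) ⊕ M1 over the first 9 bytes.
byte 0: (a5 xor 8f) xor 66 = 2a xor 66 = 4c
byte 1: (bc xor 52) xor 6c = ee xor 6c = 82
byte 2: (96 xor a4) xor 61 = 32 xor 61 = 53
byte 3: (6a xor cf) xor 67 = a5 xor 67 = c2
byte 4: (29 xor f5) xor 7b = dc xor 7b = a7
byte 5: (01 xor 48) xor 20 = 49 xor 20 = 69
byte 6: (ee xor 59) xor 47 = b7 xor 47 = f0
byte 7: (7f xor fe) xor 45 = 81 xor 45 = c4
byte 8: (e8 xor 7a) xor 54 = 92 xor 54 = c6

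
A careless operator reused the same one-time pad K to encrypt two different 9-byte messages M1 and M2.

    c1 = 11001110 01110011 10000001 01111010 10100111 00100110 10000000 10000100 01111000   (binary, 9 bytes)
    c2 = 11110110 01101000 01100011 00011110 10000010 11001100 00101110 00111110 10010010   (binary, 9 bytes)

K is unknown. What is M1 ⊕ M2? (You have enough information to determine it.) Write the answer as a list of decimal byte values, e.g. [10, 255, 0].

c1 ⊕ c2 = (M1 ⊕ K) ⊕ (M2 ⊕ K) = M1 ⊕ M2 — the shared key cancels under XOR.
ce ⊕ f6 = 38
73 ⊕ 68 = 1b
81 ⊕ 63 = e2
7a ⊕ 1e = 64
a7 ⊕ 82 = 25
26 ⊕ cc = ea
80 ⊕ 2e = ae
84 ⊕ 3e = ba
78 ⊕ 92 = ea

[56, 27, 226, 100, 37, 234, 174, 186, 234]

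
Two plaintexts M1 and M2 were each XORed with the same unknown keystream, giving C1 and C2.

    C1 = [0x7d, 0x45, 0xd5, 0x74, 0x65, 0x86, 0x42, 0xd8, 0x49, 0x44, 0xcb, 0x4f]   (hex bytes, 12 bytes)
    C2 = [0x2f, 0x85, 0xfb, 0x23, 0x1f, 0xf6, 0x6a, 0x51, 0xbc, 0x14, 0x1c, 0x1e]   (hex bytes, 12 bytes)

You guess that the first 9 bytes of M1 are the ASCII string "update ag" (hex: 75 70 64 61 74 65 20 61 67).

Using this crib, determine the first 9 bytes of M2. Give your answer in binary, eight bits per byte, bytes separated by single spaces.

First, C1 ⊕ C2 = (M1 ⊕ K) ⊕ (M2 ⊕ K) = M1 ⊕ M2, so the key drops out. Then M2 = (M1 ⊕ M2) ⊕ M1 over the first 9 bytes.
byte 0: (7d xor 2f) xor 75 = 52 xor 75 = 27
byte 1: (45 xor 85) xor 70 = c0 xor 70 = b0
byte 2: (d5 xor fb) xor 64 = 2e xor 64 = 4a
byte 3: (74 xor 23) xor 61 = 57 xor 61 = 36
byte 4: (65 xor 1f) xor 74 = 7a xor 74 = 0e
byte 5: (86 xor f6) xor 65 = 70 xor 65 = 15
byte 6: (42 xor 6a) xor 20 = 28 xor 20 = 08
byte 7: (d8 xor 51) xor 61 = 89 xor 61 = e8
byte 8: (49 xor bc) xor 67 = f5 xor 67 = 92

00100111 10110000 01001010 00110110 00001110 00010101 00001000 11101000 10010010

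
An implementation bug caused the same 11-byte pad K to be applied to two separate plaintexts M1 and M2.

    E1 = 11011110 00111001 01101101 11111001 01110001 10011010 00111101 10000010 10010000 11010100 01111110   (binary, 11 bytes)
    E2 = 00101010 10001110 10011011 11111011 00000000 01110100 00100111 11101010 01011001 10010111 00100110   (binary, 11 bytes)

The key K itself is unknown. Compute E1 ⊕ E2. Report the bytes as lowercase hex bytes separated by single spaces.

E1 ⊕ E2 = (M1 ⊕ K) ⊕ (M2 ⊕ K) = M1 ⊕ M2 — the shared key cancels under XOR.
byte 0: de ^ 2a = f4
byte 1: 39 ^ 8e = b7
byte 2: 6d ^ 9b = f6
byte 3: f9 ^ fb = 02
byte 4: 71 ^ 00 = 71
byte 5: 9a ^ 74 = ee
byte 6: 3d ^ 27 = 1a
byte 7: 82 ^ ea = 68
byte 8: 90 ^ 59 = c9
byte 9: d4 ^ 97 = 43
byte 10: 7e ^ 26 = 58

f4 b7 f6 02 71 ee 1a 68 c9 43 58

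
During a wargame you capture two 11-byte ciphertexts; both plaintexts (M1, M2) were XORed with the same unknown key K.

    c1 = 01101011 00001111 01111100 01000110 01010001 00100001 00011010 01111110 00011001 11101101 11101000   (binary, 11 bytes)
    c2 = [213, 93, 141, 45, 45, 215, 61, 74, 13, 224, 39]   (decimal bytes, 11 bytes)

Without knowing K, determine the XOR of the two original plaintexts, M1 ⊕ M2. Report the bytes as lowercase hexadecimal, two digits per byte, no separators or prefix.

be52f16b7cf62734140dcf

c1 ⊕ c2 = (M1 ⊕ K) ⊕ (M2 ⊕ K) = M1 ⊕ M2 — the shared key cancels under XOR.
6b xor d5 = be
0f xor 5d = 52
7c xor 8d = f1
46 xor 2d = 6b
51 xor 2d = 7c
21 xor d7 = f6
1a xor 3d = 27
7e xor 4a = 34
19 xor 0d = 14
ed xor e0 = 0d
e8 xor 27 = cf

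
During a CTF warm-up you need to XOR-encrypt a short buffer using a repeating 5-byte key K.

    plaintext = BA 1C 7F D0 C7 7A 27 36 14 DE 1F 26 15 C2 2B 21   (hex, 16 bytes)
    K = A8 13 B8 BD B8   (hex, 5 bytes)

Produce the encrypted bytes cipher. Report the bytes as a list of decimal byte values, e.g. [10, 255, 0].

[18, 15, 199, 109, 127, 210, 52, 142, 169, 102, 183, 53, 173, 127, 147, 137]

The 5-byte key repeats, so the effective keystream is a8 13 b8 bd b8 a8 13 b8 bd b8 a8 13 b8 bd b8 a8.
byte 0: 10111010 ^ 10101000 = 00010010
byte 1: 00011100 ^ 00010011 = 00001111
byte 2: 01111111 ^ 10111000 = 11000111
byte 3: 11010000 ^ 10111101 = 01101101
byte 4: 11000111 ^ 10111000 = 01111111
byte 5: 01111010 ^ 10101000 = 11010010
byte 6: 00100111 ^ 00010011 = 00110100
byte 7: 00110110 ^ 10111000 = 10001110
byte 8: 00010100 ^ 10111101 = 10101001
byte 9: 11011110 ^ 10111000 = 01100110
byte 10: 00011111 ^ 10101000 = 10110111
byte 11: 00100110 ^ 00010011 = 00110101
byte 12: 00010101 ^ 10111000 = 10101101
byte 13: 11000010 ^ 10111101 = 01111111
byte 14: 00101011 ^ 10111000 = 10010011
byte 15: 00100001 ^ 10101000 = 10001001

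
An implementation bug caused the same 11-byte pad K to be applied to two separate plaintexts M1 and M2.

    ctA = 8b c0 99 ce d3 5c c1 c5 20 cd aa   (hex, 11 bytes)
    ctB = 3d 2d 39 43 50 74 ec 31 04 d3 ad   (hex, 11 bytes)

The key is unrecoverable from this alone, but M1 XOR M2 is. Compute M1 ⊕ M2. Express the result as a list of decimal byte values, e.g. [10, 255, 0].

ctA ⊕ ctB = (M1 ⊕ K) ⊕ (M2 ⊕ K) = M1 ⊕ M2 — the shared key cancels under XOR.
8b XOR 3d = b6
c0 XOR 2d = ed
99 XOR 39 = a0
ce XOR 43 = 8d
d3 XOR 50 = 83
5c XOR 74 = 28
c1 XOR ec = 2d
c5 XOR 31 = f4
20 XOR 04 = 24
cd XOR d3 = 1e
aa XOR ad = 07

[182, 237, 160, 141, 131, 40, 45, 244, 36, 30, 7]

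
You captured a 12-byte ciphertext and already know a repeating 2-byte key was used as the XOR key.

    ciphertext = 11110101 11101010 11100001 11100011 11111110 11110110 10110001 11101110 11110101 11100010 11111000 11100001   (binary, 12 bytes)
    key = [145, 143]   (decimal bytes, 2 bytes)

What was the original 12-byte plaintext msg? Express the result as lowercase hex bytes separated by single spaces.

64 65 70 6c 6f 79 20 61 64 6d 69 6e

The 2-byte key repeats, so the effective keystream is 91 8f 91 8f 91 8f 91 8f 91 8f 91 8f.
byte 0: f5 XOR 91 = 64
byte 1: ea XOR 8f = 65
byte 2: e1 XOR 91 = 70
byte 3: e3 XOR 8f = 6c
byte 4: fe XOR 91 = 6f
byte 5: f6 XOR 8f = 79
byte 6: b1 XOR 91 = 20
byte 7: ee XOR 8f = 61
byte 8: f5 XOR 91 = 64
byte 9: e2 XOR 8f = 6d
byte 10: f8 XOR 91 = 69
byte 11: e1 XOR 8f = 6e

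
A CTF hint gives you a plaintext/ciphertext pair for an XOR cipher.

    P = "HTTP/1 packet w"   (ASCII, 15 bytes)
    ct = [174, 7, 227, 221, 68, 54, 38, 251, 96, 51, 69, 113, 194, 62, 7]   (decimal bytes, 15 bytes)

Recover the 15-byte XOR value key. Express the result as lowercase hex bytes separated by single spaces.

e6 53 b7 8d 6b 07 06 8b 01 50 2e 14 b6 1e 70

Since ct = P ⊕ key, XORing both sides with P gives key = P ⊕ ct.
48 xor ae = e6
54 xor 07 = 53
54 xor e3 = b7
50 xor dd = 8d
2f xor 44 = 6b
31 xor 36 = 07
20 xor 26 = 06
70 xor fb = 8b
61 xor 60 = 01
63 xor 33 = 50
6b xor 45 = 2e
65 xor 71 = 14
74 xor c2 = b6
20 xor 3e = 1e
77 xor 07 = 70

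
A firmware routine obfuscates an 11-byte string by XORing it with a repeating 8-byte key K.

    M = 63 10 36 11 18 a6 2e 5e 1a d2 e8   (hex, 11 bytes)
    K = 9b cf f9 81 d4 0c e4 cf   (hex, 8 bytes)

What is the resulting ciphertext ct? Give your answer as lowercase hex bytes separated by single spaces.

The 8-byte key repeats, so the effective keystream is 9b cf f9 81 d4 0c e4 cf 9b cf f9.
byte 0: 63 ⊕ 9b = f8
byte 1: 10 ⊕ cf = df
byte 2: 36 ⊕ f9 = cf
byte 3: 11 ⊕ 81 = 90
byte 4: 18 ⊕ d4 = cc
byte 5: a6 ⊕ 0c = aa
byte 6: 2e ⊕ e4 = ca
byte 7: 5e ⊕ cf = 91
byte 8: 1a ⊕ 9b = 81
byte 9: d2 ⊕ cf = 1d
byte 10: e8 ⊕ f9 = 11

f8 df cf 90 cc aa ca 91 81 1d 11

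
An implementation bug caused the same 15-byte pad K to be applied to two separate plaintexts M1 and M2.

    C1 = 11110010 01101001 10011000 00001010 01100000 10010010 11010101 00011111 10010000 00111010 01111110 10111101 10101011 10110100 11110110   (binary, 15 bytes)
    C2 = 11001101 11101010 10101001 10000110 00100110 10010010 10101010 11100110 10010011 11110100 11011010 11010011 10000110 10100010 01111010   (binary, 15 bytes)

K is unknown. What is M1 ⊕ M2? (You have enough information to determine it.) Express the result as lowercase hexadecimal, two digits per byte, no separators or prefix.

C1 ⊕ C2 = (M1 ⊕ K) ⊕ (M2 ⊕ K) = M1 ⊕ M2 — the shared key cancels under XOR.
byte 0: f2 xor cd = 3f
byte 1: 69 xor ea = 83
byte 2: 98 xor a9 = 31
byte 3: 0a xor 86 = 8c
byte 4: 60 xor 26 = 46
byte 5: 92 xor 92 = 00
byte 6: d5 xor aa = 7f
byte 7: 1f xor e6 = f9
byte 8: 90 xor 93 = 03
byte 9: 3a xor f4 = ce
byte 10: 7e xor da = a4
byte 11: bd xor d3 = 6e
byte 12: ab xor 86 = 2d
byte 13: b4 xor a2 = 16
byte 14: f6 xor 7a = 8c

3f83318c46007ff903cea46e2d168c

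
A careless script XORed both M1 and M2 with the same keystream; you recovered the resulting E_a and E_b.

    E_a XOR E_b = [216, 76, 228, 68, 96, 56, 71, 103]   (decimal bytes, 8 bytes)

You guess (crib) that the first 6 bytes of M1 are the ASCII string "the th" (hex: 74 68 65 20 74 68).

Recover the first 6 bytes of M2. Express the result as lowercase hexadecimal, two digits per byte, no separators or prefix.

Since E_a ⊕ E_b = M1 ⊕ M2, XORing with the guessed M1 bytes yields the corresponding M2 bytes: M2 = (E_a ⊕ E_b) ⊕ M1.
d8 ⊕ 74 = ac
4c ⊕ 68 = 24
e4 ⊕ 65 = 81
44 ⊕ 20 = 64
60 ⊕ 74 = 14
38 ⊕ 68 = 50

ac2481641450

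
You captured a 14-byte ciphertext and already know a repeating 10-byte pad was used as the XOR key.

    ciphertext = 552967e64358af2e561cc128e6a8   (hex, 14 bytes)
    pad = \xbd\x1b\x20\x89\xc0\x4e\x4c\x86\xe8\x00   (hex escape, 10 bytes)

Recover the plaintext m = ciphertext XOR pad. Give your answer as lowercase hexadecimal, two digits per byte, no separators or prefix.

The 10-byte key repeats, so the effective keystream is bd 1b 20 89 c0 4e 4c 86 e8 00 bd 1b 20 89.
byte 0: 55 XOR bd = e8
byte 1: 29 XOR 1b = 32
byte 2: 67 XOR 20 = 47
byte 3: e6 XOR 89 = 6f
byte 4: 43 XOR c0 = 83
byte 5: 58 XOR 4e = 16
byte 6: af XOR 4c = e3
byte 7: 2e XOR 86 = a8
byte 8: 56 XOR e8 = be
byte 9: 1c XOR 00 = 1c
byte 10: c1 XOR bd = 7c
byte 11: 28 XOR 1b = 33
byte 12: e6 XOR 20 = c6
byte 13: a8 XOR 89 = 21

e832476f8316e3a8be1c7c33c621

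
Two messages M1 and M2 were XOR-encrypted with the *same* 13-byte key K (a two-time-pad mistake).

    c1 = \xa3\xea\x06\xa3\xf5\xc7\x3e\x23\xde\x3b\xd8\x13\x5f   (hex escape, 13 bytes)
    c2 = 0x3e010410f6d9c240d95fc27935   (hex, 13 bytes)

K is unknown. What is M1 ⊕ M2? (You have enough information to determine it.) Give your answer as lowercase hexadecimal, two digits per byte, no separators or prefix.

c1 ⊕ c2 = (M1 ⊕ K) ⊕ (M2 ⊕ K) = M1 ⊕ M2 — the shared key cancels under XOR.
10100011 ⊕ 00111110 = 10011101
11101010 ⊕ 00000001 = 11101011
00000110 ⊕ 00000100 = 00000010
10100011 ⊕ 00010000 = 10110011
11110101 ⊕ 11110110 = 00000011
11000111 ⊕ 11011001 = 00011110
00111110 ⊕ 11000010 = 11111100
00100011 ⊕ 01000000 = 01100011
11011110 ⊕ 11011001 = 00000111
00111011 ⊕ 01011111 = 01100100
11011000 ⊕ 11000010 = 00011010
00010011 ⊕ 01111001 = 01101010
01011111 ⊕ 00110101 = 01101010

9deb02b3031efc6307641a6a6a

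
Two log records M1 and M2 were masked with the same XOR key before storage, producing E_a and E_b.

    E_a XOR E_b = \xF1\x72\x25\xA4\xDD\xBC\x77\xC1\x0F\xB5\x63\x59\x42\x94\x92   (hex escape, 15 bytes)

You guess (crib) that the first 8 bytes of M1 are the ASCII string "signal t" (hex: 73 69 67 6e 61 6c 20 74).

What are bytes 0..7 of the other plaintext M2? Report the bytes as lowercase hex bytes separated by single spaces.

Since E_a ⊕ E_b = M1 ⊕ M2, XORing with the guessed M1 bytes yields the corresponding M2 bytes: M2 = (E_a ⊕ E_b) ⊕ M1.
f1 ^ 73 = 82
72 ^ 69 = 1b
25 ^ 67 = 42
a4 ^ 6e = ca
dd ^ 61 = bc
bc ^ 6c = d0
77 ^ 20 = 57
c1 ^ 74 = b5

82 1b 42 ca bc d0 57 b5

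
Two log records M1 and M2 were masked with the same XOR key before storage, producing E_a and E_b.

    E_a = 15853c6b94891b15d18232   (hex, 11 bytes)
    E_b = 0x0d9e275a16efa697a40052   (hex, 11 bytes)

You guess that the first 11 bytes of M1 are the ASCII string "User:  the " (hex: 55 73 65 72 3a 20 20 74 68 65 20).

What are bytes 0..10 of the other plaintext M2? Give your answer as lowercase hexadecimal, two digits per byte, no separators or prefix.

4d687e43b8469df61de740

First, E_a ⊕ E_b = (M1 ⊕ K) ⊕ (M2 ⊕ K) = M1 ⊕ M2, so the key drops out. Then M2 = (M1 ⊕ M2) ⊕ M1 over the first 11 bytes.
byte 0: (15 ⊕ 0d) ⊕ 55 = 18 ⊕ 55 = 4d
byte 1: (85 ⊕ 9e) ⊕ 73 = 1b ⊕ 73 = 68
byte 2: (3c ⊕ 27) ⊕ 65 = 1b ⊕ 65 = 7e
byte 3: (6b ⊕ 5a) ⊕ 72 = 31 ⊕ 72 = 43
byte 4: (94 ⊕ 16) ⊕ 3a = 82 ⊕ 3a = b8
byte 5: (89 ⊕ ef) ⊕ 20 = 66 ⊕ 20 = 46
byte 6: (1b ⊕ a6) ⊕ 20 = bd ⊕ 20 = 9d
byte 7: (15 ⊕ 97) ⊕ 74 = 82 ⊕ 74 = f6
byte 8: (d1 ⊕ a4) ⊕ 68 = 75 ⊕ 68 = 1d
byte 9: (82 ⊕ 00) ⊕ 65 = 82 ⊕ 65 = e7
byte 10: (32 ⊕ 52) ⊕ 20 = 60 ⊕ 20 = 40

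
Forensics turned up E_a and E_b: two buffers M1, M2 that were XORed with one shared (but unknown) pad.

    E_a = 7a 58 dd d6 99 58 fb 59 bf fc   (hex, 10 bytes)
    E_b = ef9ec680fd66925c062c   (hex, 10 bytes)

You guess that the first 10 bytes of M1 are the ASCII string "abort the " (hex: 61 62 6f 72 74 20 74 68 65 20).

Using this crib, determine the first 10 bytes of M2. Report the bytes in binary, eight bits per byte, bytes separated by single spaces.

First, E_a ⊕ E_b = (M1 ⊕ K) ⊕ (M2 ⊕ K) = M1 ⊕ M2, so the key drops out. Then M2 = (M1 ⊕ M2) ⊕ M1 over the first 10 bytes.
byte 0: (7a ^ ef) ^ 61 = 95 ^ 61 = f4
byte 1: (58 ^ 9e) ^ 62 = c6 ^ 62 = a4
byte 2: (dd ^ c6) ^ 6f = 1b ^ 6f = 74
byte 3: (d6 ^ 80) ^ 72 = 56 ^ 72 = 24
byte 4: (99 ^ fd) ^ 74 = 64 ^ 74 = 10
byte 5: (58 ^ 66) ^ 20 = 3e ^ 20 = 1e
byte 6: (fb ^ 92) ^ 74 = 69 ^ 74 = 1d
byte 7: (59 ^ 5c) ^ 68 = 05 ^ 68 = 6d
byte 8: (bf ^ 06) ^ 65 = b9 ^ 65 = dc
byte 9: (fc ^ 2c) ^ 20 = d0 ^ 20 = f0

11110100 10100100 01110100 00100100 00010000 00011110 00011101 01101101 11011100 11110000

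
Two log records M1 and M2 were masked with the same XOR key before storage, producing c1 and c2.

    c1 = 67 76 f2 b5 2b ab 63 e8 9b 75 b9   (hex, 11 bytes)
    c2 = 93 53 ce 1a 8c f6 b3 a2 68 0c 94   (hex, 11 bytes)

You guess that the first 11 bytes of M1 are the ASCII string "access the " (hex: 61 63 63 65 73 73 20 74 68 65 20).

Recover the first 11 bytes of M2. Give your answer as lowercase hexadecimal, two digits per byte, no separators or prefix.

First, c1 ⊕ c2 = (M1 ⊕ K) ⊕ (M2 ⊕ K) = M1 ⊕ M2, so the key drops out. Then M2 = (M1 ⊕ M2) ⊕ M1 over the first 11 bytes.
byte 0: (67 XOR 93) XOR 61 = f4 XOR 61 = 95
byte 1: (76 XOR 53) XOR 63 = 25 XOR 63 = 46
byte 2: (f2 XOR ce) XOR 63 = 3c XOR 63 = 5f
byte 3: (b5 XOR 1a) XOR 65 = af XOR 65 = ca
byte 4: (2b XOR 8c) XOR 73 = a7 XOR 73 = d4
byte 5: (ab XOR f6) XOR 73 = 5d XOR 73 = 2e
byte 6: (63 XOR b3) XOR 20 = d0 XOR 20 = f0
byte 7: (e8 XOR a2) XOR 74 = 4a XOR 74 = 3e
byte 8: (9b XOR 68) XOR 68 = f3 XOR 68 = 9b
byte 9: (75 XOR 0c) XOR 65 = 79 XOR 65 = 1c
byte 10: (b9 XOR 94) XOR 20 = 2d XOR 20 = 0d

95465fcad42ef03e9b1c0d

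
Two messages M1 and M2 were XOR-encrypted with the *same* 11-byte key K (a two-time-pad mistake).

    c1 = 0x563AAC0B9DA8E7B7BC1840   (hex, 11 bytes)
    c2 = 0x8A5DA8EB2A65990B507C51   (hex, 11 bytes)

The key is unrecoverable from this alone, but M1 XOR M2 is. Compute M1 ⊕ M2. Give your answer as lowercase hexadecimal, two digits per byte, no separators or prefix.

c1 ⊕ c2 = (M1 ⊕ K) ⊕ (M2 ⊕ K) = M1 ⊕ M2 — the shared key cancels under XOR.
56 XOR 8a = dc
3a XOR 5d = 67
ac XOR a8 = 04
0b XOR eb = e0
9d XOR 2a = b7
a8 XOR 65 = cd
e7 XOR 99 = 7e
b7 XOR 0b = bc
bc XOR 50 = ec
18 XOR 7c = 64
40 XOR 51 = 11

dc6704e0b7cd7ebcec6411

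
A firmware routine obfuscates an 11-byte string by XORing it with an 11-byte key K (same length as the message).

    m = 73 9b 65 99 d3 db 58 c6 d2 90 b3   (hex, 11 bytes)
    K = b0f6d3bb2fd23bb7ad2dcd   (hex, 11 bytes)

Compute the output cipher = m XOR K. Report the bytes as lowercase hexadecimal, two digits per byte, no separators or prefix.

c36db622fc0963717fbd7e

73 XOR b0 = c3
9b XOR f6 = 6d
65 XOR d3 = b6
99 XOR bb = 22
d3 XOR 2f = fc
db XOR d2 = 09
58 XOR 3b = 63
c6 XOR b7 = 71
d2 XOR ad = 7f
90 XOR 2d = bd
b3 XOR cd = 7e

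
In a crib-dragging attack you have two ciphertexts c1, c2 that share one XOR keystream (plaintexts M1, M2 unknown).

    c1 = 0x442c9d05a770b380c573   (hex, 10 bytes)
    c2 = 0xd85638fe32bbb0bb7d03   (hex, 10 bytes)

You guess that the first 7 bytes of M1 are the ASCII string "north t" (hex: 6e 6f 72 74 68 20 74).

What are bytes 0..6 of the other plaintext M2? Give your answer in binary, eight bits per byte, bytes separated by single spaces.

11110010 00010101 11010111 10001111 11111101 11101011 01110111

First, c1 ⊕ c2 = (M1 ⊕ K) ⊕ (M2 ⊕ K) = M1 ⊕ M2, so the key drops out. Then M2 = (M1 ⊕ M2) ⊕ M1 over the first 7 bytes.
byte 0: (44 ^ d8) ^ 6e = 9c ^ 6e = f2
byte 1: (2c ^ 56) ^ 6f = 7a ^ 6f = 15
byte 2: (9d ^ 38) ^ 72 = a5 ^ 72 = d7
byte 3: (05 ^ fe) ^ 74 = fb ^ 74 = 8f
byte 4: (a7 ^ 32) ^ 68 = 95 ^ 68 = fd
byte 5: (70 ^ bb) ^ 20 = cb ^ 20 = eb
byte 6: (b3 ^ b0) ^ 74 = 03 ^ 74 = 77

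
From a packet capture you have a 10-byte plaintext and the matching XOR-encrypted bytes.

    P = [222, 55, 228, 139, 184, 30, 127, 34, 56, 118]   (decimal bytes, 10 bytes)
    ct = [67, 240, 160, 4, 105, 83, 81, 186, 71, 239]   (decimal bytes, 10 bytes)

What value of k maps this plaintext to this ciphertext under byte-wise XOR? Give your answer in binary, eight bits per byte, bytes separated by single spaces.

Since ct = P ⊕ k, XORing both sides with P gives k = P ⊕ ct.
de xor 43 = 9d
37 xor f0 = c7
e4 xor a0 = 44
8b xor 04 = 8f
b8 xor 69 = d1
1e xor 53 = 4d
7f xor 51 = 2e
22 xor ba = 98
38 xor 47 = 7f
76 xor ef = 99

10011101 11000111 01000100 10001111 11010001 01001101 00101110 10011000 01111111 10011001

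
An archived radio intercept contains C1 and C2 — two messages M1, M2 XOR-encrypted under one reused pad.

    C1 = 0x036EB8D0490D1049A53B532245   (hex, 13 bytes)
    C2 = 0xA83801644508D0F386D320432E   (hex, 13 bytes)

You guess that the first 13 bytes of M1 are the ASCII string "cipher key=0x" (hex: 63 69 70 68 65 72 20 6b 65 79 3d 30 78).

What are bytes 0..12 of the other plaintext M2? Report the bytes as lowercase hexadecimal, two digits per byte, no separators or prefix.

First, C1 ⊕ C2 = (M1 ⊕ K) ⊕ (M2 ⊕ K) = M1 ⊕ M2, so the key drops out. Then M2 = (M1 ⊕ M2) ⊕ M1 over the first 13 bytes.
byte 0: (03 xor a8) xor 63 = ab xor 63 = c8
byte 1: (6e xor 38) xor 69 = 56 xor 69 = 3f
byte 2: (b8 xor 01) xor 70 = b9 xor 70 = c9
byte 3: (d0 xor 64) xor 68 = b4 xor 68 = dc
byte 4: (49 xor 45) xor 65 = 0c xor 65 = 69
byte 5: (0d xor 08) xor 72 = 05 xor 72 = 77
byte 6: (10 xor d0) xor 20 = c0 xor 20 = e0
byte 7: (49 xor f3) xor 6b = ba xor 6b = d1
byte 8: (a5 xor 86) xor 65 = 23 xor 65 = 46
byte 9: (3b xor d3) xor 79 = e8 xor 79 = 91
byte 10: (53 xor 20) xor 3d = 73 xor 3d = 4e
byte 11: (22 xor 43) xor 30 = 61 xor 30 = 51
byte 12: (45 xor 2e) xor 78 = 6b xor 78 = 13

c83fc9dc6977e0d146914e5113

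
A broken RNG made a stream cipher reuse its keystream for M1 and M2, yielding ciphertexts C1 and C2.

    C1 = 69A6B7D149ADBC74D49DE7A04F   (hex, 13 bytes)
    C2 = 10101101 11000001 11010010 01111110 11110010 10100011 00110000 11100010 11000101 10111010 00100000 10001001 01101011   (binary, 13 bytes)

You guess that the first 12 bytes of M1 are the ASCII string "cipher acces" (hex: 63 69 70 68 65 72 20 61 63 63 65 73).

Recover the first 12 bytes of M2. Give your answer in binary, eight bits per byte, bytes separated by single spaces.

First, C1 ⊕ C2 = (M1 ⊕ K) ⊕ (M2 ⊕ K) = M1 ⊕ M2, so the key drops out. Then M2 = (M1 ⊕ M2) ⊕ M1 over the first 12 bytes.
byte 0: (69 xor ad) xor 63 = c4 xor 63 = a7
byte 1: (a6 xor c1) xor 69 = 67 xor 69 = 0e
byte 2: (b7 xor d2) xor 70 = 65 xor 70 = 15
byte 3: (d1 xor 7e) xor 68 = af xor 68 = c7
byte 4: (49 xor f2) xor 65 = bb xor 65 = de
byte 5: (ad xor a3) xor 72 = 0e xor 72 = 7c
byte 6: (bc xor 30) xor 20 = 8c xor 20 = ac
byte 7: (74 xor e2) xor 61 = 96 xor 61 = f7
byte 8: (d4 xor c5) xor 63 = 11 xor 63 = 72
byte 9: (9d xor ba) xor 63 = 27 xor 63 = 44
byte 10: (e7 xor 20) xor 65 = c7 xor 65 = a2
byte 11: (a0 xor 89) xor 73 = 29 xor 73 = 5a

10100111 00001110 00010101 11000111 11011110 01111100 10101100 11110111 01110010 01000100 10100010 01011010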